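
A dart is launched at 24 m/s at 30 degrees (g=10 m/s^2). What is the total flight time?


Given: v0 = 24 m/s, theta = 30 deg, g = 10 m/s^2
sin(30) = 1/2
Using T = 2*v0*sin(theta) / g
T = 2*24*1/2 / 10
T = 24 / 10
T = 12/5 s

12/5 s


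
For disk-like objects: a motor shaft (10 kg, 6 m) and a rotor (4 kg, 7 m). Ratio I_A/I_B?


Given: M1=10 kg, R1=6 m, M2=4 kg, R2=7 m
For a disk: I = (1/2)*M*R^2, so I_A/I_B = (M1*R1^2)/(M2*R2^2)
M1*R1^2 = 10*36 = 360
M2*R2^2 = 4*49 = 196
I_A/I_B = 360/196 = 90/49

90/49


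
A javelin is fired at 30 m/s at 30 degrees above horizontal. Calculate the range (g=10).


Given: v0 = 30 m/s, theta = 30 deg, g = 10 m/s^2
sin(2*30) = sin(60) = sqrt(3)/2
Using R = v0^2 * sin(2*theta) / g
R = 30^2 * (sqrt(3)/2) / 10
R = 900 * sqrt(3) / 20
R = 45*sqrt(3) m

45*sqrt(3) m


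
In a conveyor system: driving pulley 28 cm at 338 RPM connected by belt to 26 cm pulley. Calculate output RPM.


Given: D1 = 28 cm, w1 = 338 RPM, D2 = 26 cm
Using D1*w1 = D2*w2
w2 = D1*w1 / D2
w2 = 28*338 / 26
w2 = 9464 / 26
w2 = 364 RPM

364 RPM


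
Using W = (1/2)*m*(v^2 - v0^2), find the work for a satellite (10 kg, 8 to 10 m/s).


Given: m = 10 kg, v0 = 8 m/s, v = 10 m/s
Using W = (1/2)*m*(v^2 - v0^2)
v^2 = 10^2 = 100
v0^2 = 8^2 = 64
v^2 - v0^2 = 100 - 64 = 36
W = (1/2)*10*36 = 180 J

180 J


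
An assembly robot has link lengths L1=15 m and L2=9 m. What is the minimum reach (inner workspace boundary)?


Given: L1 = 15 m, L2 = 9 m
For a 2-link planar arm, min reach = |L1 - L2| (second link folded back)
Min reach = |15 - 9|
Min reach = 6 m

6 m


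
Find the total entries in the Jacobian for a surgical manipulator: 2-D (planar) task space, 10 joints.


Given: task space dimension = 2, joints = 10
Jacobian is a 2 x 10 matrix
Total entries = rows * columns
Total = 2 * 10
Total = 20

20


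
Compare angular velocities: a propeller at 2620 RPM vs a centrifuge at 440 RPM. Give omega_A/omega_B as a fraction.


Given: RPM_A = 2620, RPM_B = 440
omega = 2*pi*RPM/60, so omega_A/omega_B = RPM_A / RPM_B
omega_A/omega_B = 2620 / 440
omega_A/omega_B = 131/22

131/22


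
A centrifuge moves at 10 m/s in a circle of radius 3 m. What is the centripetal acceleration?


Given: v = 10 m/s, r = 3 m
Using a_c = v^2 / r
a_c = 10^2 / 3
a_c = 100 / 3
a_c = 100/3 m/s^2

100/3 m/s^2


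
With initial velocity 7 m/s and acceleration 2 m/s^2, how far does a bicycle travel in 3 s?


Given: v0 = 7 m/s, a = 2 m/s^2, t = 3 s
Using s = v0*t + (1/2)*a*t^2
s = 7*3 + (1/2)*2*3^2
s = 21 + (1/2)*18
s = 21 + 9
s = 30

30 m


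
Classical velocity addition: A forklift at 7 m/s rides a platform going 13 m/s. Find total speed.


Given: object velocity = 7 m/s, platform velocity = 13 m/s (same direction)
Using classical velocity addition: v_total = v_object + v_platform
v_total = 7 + 13
v_total = 20 m/s

20 m/s


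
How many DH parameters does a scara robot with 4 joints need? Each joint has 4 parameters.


Given: 4 joints, 4 DH parameters per joint (d, theta, a, alpha)
Total DH parameters = number_of_joints * 4
Total = 4 * 4
Total = 16

16


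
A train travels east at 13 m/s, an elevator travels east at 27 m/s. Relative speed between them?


Given: v_A = 13 m/s east, v_B = 27 m/s east
Both move in the same direction; relative speed = |v_A - v_B|
|13 - 27| = |-14|
= 14 m/s

14 m/s


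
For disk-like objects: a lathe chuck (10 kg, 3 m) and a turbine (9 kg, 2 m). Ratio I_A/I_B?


Given: M1=10 kg, R1=3 m, M2=9 kg, R2=2 m
For a disk: I = (1/2)*M*R^2, so I_A/I_B = (M1*R1^2)/(M2*R2^2)
M1*R1^2 = 10*9 = 90
M2*R2^2 = 9*4 = 36
I_A/I_B = 90/36 = 5/2

5/2


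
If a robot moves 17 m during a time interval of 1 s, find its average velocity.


Given: distance d = 17 m, time t = 1 s
Using v = d / t
v = 17 / 1
v = 17 m/s

17 m/s


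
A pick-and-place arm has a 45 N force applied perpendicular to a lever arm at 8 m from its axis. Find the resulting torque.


Given: F = 45 N, r = 8 m, angle = 90 deg (perpendicular)
Using tau = F * r * sin(90)
sin(90) = 1
tau = 45 * 8 * 1
tau = 360 Nm

360 Nm


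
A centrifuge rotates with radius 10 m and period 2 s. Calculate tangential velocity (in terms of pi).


Given: radius r = 10 m, period T = 2 s
Using v = 2*pi*r / T
v = 2*pi*10 / 2
v = 20*pi / 2
v = 10*pi m/s

10*pi m/s


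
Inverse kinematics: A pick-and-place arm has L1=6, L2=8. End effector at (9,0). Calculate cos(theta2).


Given: L1 = 6, L2 = 8, target (x, y) = (9, 0)
Using cos(theta2) = (x^2 + y^2 - L1^2 - L2^2) / (2*L1*L2)
x^2 + y^2 = 9^2 + 0 = 81
L1^2 + L2^2 = 36 + 64 = 100
Numerator = 81 - 100 = -19
Denominator = 2*6*8 = 96
cos(theta2) = -19/96 = -19/96

-19/96


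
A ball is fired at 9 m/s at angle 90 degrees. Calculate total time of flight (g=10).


Given: v0 = 9 m/s, theta = 90 deg, g = 10 m/s^2
sin(90) = 1
Using T = 2*v0*sin(theta) / g
T = 2*9*1 / 10
T = 18 / 10
T = 9/5 s

9/5 s


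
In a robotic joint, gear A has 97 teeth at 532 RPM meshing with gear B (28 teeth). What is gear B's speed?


Given: N1 = 97 teeth, w1 = 532 RPM, N2 = 28 teeth
Using N1*w1 = N2*w2
w2 = N1*w1 / N2
w2 = 97*532 / 28
w2 = 51604 / 28
w2 = 1843 RPM

1843 RPM


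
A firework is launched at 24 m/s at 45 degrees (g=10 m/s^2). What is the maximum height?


Given: v0 = 24 m/s, theta = 45 deg, g = 10 m/s^2
sin^2(45) = 1/2
Using H = v0^2 * sin^2(theta) / (2*g)
H = 24^2 * 1/2 / (2*10)
H = 576 * 1/2 / 20
H = 288 / 20
H = 72/5 m

72/5 m


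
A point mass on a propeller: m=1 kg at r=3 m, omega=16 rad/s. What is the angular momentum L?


Given: m = 1 kg, r = 3 m, omega = 16 rad/s
For a point mass: I = m*r^2
I = 1*3^2 = 1*9 = 9
L = I*omega = 9*16
L = 144 kg*m^2/s

144 kg*m^2/s


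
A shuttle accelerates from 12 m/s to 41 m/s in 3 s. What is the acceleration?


Given: initial velocity v0 = 12 m/s, final velocity v = 41 m/s, time t = 3 s
Using a = (v - v0) / t
a = (41 - 12) / 3
a = 29 / 3
a = 29/3 m/s^2

29/3 m/s^2


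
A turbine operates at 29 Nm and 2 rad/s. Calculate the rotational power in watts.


Given: tau = 29 Nm, omega = 2 rad/s
Using P = tau * omega
P = 29 * 2
P = 58 W

58 W


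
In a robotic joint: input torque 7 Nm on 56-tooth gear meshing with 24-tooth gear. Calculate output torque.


Given: N1 = 56, N2 = 24, T1 = 7 Nm
Using T2/T1 = N2/N1
T2 = T1 * N2 / N1
T2 = 7 * 24 / 56
T2 = 168 / 56
T2 = 3 Nm

3 Nm


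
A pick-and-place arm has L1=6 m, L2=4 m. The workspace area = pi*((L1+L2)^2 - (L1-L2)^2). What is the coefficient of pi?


Given: L1 = 6, L2 = 4
(L1+L2)^2 = (10)^2 = 100
(L1-L2)^2 = (2)^2 = 4
Difference = 100 - 4 = 96
This equals 4*L1*L2 = 4*6*4 = 96
Workspace area = 96*pi

96


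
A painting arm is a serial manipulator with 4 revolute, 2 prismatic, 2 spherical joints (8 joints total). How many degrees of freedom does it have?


Given: serial robot with 4 revolute, 2 prismatic, 2 spherical joints
DOF contribution per joint type: revolute=1, prismatic=1, spherical=3, fixed=0
DOF = 4*1 + 2*1 + 2*3
DOF = 12

12


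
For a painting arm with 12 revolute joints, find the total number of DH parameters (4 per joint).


Given: 12 joints, 4 DH parameters per joint (d, theta, a, alpha)
Total DH parameters = number_of_joints * 4
Total = 12 * 4
Total = 48

48


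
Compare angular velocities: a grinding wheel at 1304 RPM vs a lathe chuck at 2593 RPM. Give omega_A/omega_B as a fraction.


Given: RPM_A = 1304, RPM_B = 2593
omega = 2*pi*RPM/60, so omega_A/omega_B = RPM_A / RPM_B
omega_A/omega_B = 1304 / 2593
omega_A/omega_B = 1304/2593

1304/2593


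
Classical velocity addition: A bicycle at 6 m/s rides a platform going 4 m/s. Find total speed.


Given: object velocity = 6 m/s, platform velocity = 4 m/s (same direction)
Using classical velocity addition: v_total = v_object + v_platform
v_total = 6 + 4
v_total = 10 m/s

10 m/s


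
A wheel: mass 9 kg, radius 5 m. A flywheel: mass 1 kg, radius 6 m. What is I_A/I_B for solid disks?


Given: M1=9 kg, R1=5 m, M2=1 kg, R2=6 m
For a disk: I = (1/2)*M*R^2, so I_A/I_B = (M1*R1^2)/(M2*R2^2)
M1*R1^2 = 9*25 = 225
M2*R2^2 = 1*36 = 36
I_A/I_B = 225/36 = 25/4

25/4


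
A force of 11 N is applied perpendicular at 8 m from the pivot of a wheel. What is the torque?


Given: F = 11 N, r = 8 m, angle = 90 deg (perpendicular)
Using tau = F * r * sin(90)
sin(90) = 1
tau = 11 * 8 * 1
tau = 88 Nm

88 Nm


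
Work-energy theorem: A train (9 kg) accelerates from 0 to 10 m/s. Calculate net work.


Given: m = 9 kg, v0 = 0 m/s, v = 10 m/s
Using W = (1/2)*m*(v^2 - v0^2)
v^2 = 10^2 = 100
v0^2 = 0^2 = 0
v^2 - v0^2 = 100 - 0 = 100
W = (1/2)*9*100 = 450 J

450 J


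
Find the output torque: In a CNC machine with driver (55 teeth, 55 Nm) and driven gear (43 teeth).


Given: N1 = 55, N2 = 43, T1 = 55 Nm
Using T2/T1 = N2/N1
T2 = T1 * N2 / N1
T2 = 55 * 43 / 55
T2 = 2365 / 55
T2 = 43 Nm

43 Nm


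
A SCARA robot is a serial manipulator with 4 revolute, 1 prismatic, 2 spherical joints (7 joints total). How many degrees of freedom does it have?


Given: serial robot with 4 revolute, 1 prismatic, 2 spherical joints
DOF contribution per joint type: revolute=1, prismatic=1, spherical=3, fixed=0
DOF = 4*1 + 1*1 + 2*3
DOF = 11

11


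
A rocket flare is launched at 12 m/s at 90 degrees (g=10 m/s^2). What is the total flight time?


Given: v0 = 12 m/s, theta = 90 deg, g = 10 m/s^2
sin(90) = 1
Using T = 2*v0*sin(theta) / g
T = 2*12*1 / 10
T = 24 / 10
T = 12/5 s

12/5 s


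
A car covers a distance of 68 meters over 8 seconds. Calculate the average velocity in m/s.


Given: distance d = 68 m, time t = 8 s
Using v = d / t
v = 68 / 8
v = 17/2 m/s

17/2 m/s


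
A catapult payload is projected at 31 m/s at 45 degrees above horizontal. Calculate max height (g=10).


Given: v0 = 31 m/s, theta = 45 deg, g = 10 m/s^2
sin^2(45) = 1/2
Using H = v0^2 * sin^2(theta) / (2*g)
H = 31^2 * 1/2 / (2*10)
H = 961 * 1/2 / 20
H = 961/2 / 20
H = 961/40 m

961/40 m


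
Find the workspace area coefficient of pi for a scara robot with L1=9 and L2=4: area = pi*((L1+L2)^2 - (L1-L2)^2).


Given: L1 = 9, L2 = 4
(L1+L2)^2 = (13)^2 = 169
(L1-L2)^2 = (5)^2 = 25
Difference = 169 - 25 = 144
This equals 4*L1*L2 = 4*9*4 = 144
Workspace area = 144*pi

144


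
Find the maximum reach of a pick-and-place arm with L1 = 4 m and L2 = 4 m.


Given: L1 = 4 m, L2 = 4 m
For a 2-link planar arm, max reach = L1 + L2 (fully extended)
Max reach = 4 + 4
Max reach = 8 m

8 m


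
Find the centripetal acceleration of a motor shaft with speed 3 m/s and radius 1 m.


Given: v = 3 m/s, r = 1 m
Using a_c = v^2 / r
a_c = 3^2 / 1
a_c = 9 / 1
a_c = 9 m/s^2

9 m/s^2


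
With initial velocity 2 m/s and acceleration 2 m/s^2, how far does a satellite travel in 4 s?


Given: v0 = 2 m/s, a = 2 m/s^2, t = 4 s
Using s = v0*t + (1/2)*a*t^2
s = 2*4 + (1/2)*2*4^2
s = 8 + (1/2)*32
s = 8 + 16
s = 24

24 m


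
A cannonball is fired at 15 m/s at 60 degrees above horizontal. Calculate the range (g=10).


Given: v0 = 15 m/s, theta = 60 deg, g = 10 m/s^2
sin(2*60) = sin(120) = sqrt(3)/2
Using R = v0^2 * sin(2*theta) / g
R = 15^2 * (sqrt(3)/2) / 10
R = 225 * sqrt(3) / 20
R = 45/4*sqrt(3) m

45/4*sqrt(3) m


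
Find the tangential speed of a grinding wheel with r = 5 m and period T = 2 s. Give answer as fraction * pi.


Given: radius r = 5 m, period T = 2 s
Using v = 2*pi*r / T
v = 2*pi*5 / 2
v = 10*pi / 2
v = 5*pi m/s

5*pi m/s


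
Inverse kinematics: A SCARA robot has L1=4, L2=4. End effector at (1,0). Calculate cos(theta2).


Given: L1 = 4, L2 = 4, target (x, y) = (1, 0)
Using cos(theta2) = (x^2 + y^2 - L1^2 - L2^2) / (2*L1*L2)
x^2 + y^2 = 1^2 + 0 = 1
L1^2 + L2^2 = 16 + 16 = 32
Numerator = 1 - 32 = -31
Denominator = 2*4*4 = 32
cos(theta2) = -31/32 = -31/32

-31/32


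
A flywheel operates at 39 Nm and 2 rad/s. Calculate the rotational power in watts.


Given: tau = 39 Nm, omega = 2 rad/s
Using P = tau * omega
P = 39 * 2
P = 78 W

78 W


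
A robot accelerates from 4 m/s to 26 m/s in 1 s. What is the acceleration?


Given: initial velocity v0 = 4 m/s, final velocity v = 26 m/s, time t = 1 s
Using a = (v - v0) / t
a = (26 - 4) / 1
a = 22 / 1
a = 22 m/s^2

22 m/s^2


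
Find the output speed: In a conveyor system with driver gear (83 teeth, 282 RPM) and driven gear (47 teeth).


Given: N1 = 83 teeth, w1 = 282 RPM, N2 = 47 teeth
Using N1*w1 = N2*w2
w2 = N1*w1 / N2
w2 = 83*282 / 47
w2 = 23406 / 47
w2 = 498 RPM

498 RPM


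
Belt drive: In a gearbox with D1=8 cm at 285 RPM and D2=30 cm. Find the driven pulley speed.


Given: D1 = 8 cm, w1 = 285 RPM, D2 = 30 cm
Using D1*w1 = D2*w2
w2 = D1*w1 / D2
w2 = 8*285 / 30
w2 = 2280 / 30
w2 = 76 RPM

76 RPM


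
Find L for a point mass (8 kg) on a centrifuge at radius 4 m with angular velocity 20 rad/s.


Given: m = 8 kg, r = 4 m, omega = 20 rad/s
For a point mass: I = m*r^2
I = 8*4^2 = 8*16 = 128
L = I*omega = 128*20
L = 2560 kg*m^2/s

2560 kg*m^2/s


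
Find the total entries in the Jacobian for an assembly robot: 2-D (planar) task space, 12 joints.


Given: task space dimension = 2, joints = 12
Jacobian is a 2 x 12 matrix
Total entries = rows * columns
Total = 2 * 12
Total = 24

24


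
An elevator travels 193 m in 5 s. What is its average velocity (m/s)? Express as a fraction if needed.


Given: distance d = 193 m, time t = 5 s
Using v = d / t
v = 193 / 5
v = 193/5 m/s

193/5 m/s


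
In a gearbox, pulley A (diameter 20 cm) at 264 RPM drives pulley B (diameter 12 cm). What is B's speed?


Given: D1 = 20 cm, w1 = 264 RPM, D2 = 12 cm
Using D1*w1 = D2*w2
w2 = D1*w1 / D2
w2 = 20*264 / 12
w2 = 5280 / 12
w2 = 440 RPM

440 RPM


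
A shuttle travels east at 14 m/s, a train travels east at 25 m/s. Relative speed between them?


Given: v_A = 14 m/s east, v_B = 25 m/s east
Both move in the same direction; relative speed = |v_A - v_B|
|14 - 25| = |-11|
= 11 m/s

11 m/s


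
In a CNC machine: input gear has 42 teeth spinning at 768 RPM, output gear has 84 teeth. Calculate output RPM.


Given: N1 = 42 teeth, w1 = 768 RPM, N2 = 84 teeth
Using N1*w1 = N2*w2
w2 = N1*w1 / N2
w2 = 42*768 / 84
w2 = 32256 / 84
w2 = 384 RPM

384 RPM


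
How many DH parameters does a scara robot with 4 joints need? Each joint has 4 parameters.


Given: 4 joints, 4 DH parameters per joint (d, theta, a, alpha)
Total DH parameters = number_of_joints * 4
Total = 4 * 4
Total = 16

16


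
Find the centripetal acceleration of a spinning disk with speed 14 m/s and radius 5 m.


Given: v = 14 m/s, r = 5 m
Using a_c = v^2 / r
a_c = 14^2 / 5
a_c = 196 / 5
a_c = 196/5 m/s^2

196/5 m/s^2


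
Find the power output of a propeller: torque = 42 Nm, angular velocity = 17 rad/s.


Given: tau = 42 Nm, omega = 17 rad/s
Using P = tau * omega
P = 42 * 17
P = 714 W

714 W


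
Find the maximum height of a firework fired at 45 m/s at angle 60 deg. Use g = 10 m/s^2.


Given: v0 = 45 m/s, theta = 60 deg, g = 10 m/s^2
sin^2(60) = 3/4
Using H = v0^2 * sin^2(theta) / (2*g)
H = 45^2 * 3/4 / (2*10)
H = 2025 * 3/4 / 20
H = 6075/4 / 20
H = 1215/16 m

1215/16 m


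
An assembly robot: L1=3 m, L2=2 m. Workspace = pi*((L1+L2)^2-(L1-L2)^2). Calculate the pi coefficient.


Given: L1 = 3, L2 = 2
(L1+L2)^2 = (5)^2 = 25
(L1-L2)^2 = (1)^2 = 1
Difference = 25 - 1 = 24
This equals 4*L1*L2 = 4*3*2 = 24
Workspace area = 24*pi

24


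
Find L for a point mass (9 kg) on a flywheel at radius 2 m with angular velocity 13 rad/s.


Given: m = 9 kg, r = 2 m, omega = 13 rad/s
For a point mass: I = m*r^2
I = 9*2^2 = 9*4 = 36
L = I*omega = 36*13
L = 468 kg*m^2/s

468 kg*m^2/s


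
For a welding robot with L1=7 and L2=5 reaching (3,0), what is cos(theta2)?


Given: L1 = 7, L2 = 5, target (x, y) = (3, 0)
Using cos(theta2) = (x^2 + y^2 - L1^2 - L2^2) / (2*L1*L2)
x^2 + y^2 = 3^2 + 0 = 9
L1^2 + L2^2 = 49 + 25 = 74
Numerator = 9 - 74 = -65
Denominator = 2*7*5 = 70
cos(theta2) = -65/70 = -13/14

-13/14


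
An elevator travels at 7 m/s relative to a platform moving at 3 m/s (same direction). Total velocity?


Given: object velocity = 7 m/s, platform velocity = 3 m/s (same direction)
Using classical velocity addition: v_total = v_object + v_platform
v_total = 7 + 3
v_total = 10 m/s

10 m/s


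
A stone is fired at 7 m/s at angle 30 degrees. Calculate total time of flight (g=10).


Given: v0 = 7 m/s, theta = 30 deg, g = 10 m/s^2
sin(30) = 1/2
Using T = 2*v0*sin(theta) / g
T = 2*7*1/2 / 10
T = 7 / 10
T = 7/10 s

7/10 s


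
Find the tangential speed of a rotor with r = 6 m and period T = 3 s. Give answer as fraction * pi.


Given: radius r = 6 m, period T = 3 s
Using v = 2*pi*r / T
v = 2*pi*6 / 3
v = 12*pi / 3
v = 4*pi m/s

4*pi m/s


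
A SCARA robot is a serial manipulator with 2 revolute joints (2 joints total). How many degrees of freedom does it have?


Given: serial robot with 2 revolute joints
DOF contribution per joint type: revolute=1, prismatic=1, spherical=3, fixed=0
DOF = 2*1
DOF = 2

2


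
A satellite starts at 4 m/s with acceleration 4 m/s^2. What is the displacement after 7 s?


Given: v0 = 4 m/s, a = 4 m/s^2, t = 7 s
Using s = v0*t + (1/2)*a*t^2
s = 4*7 + (1/2)*4*7^2
s = 28 + (1/2)*196
s = 28 + 98
s = 126

126 m


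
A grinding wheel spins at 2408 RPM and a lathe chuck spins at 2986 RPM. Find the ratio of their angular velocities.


Given: RPM_A = 2408, RPM_B = 2986
omega = 2*pi*RPM/60, so omega_A/omega_B = RPM_A / RPM_B
omega_A/omega_B = 2408 / 2986
omega_A/omega_B = 1204/1493

1204/1493


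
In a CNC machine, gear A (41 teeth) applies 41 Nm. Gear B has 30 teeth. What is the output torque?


Given: N1 = 41, N2 = 30, T1 = 41 Nm
Using T2/T1 = N2/N1
T2 = T1 * N2 / N1
T2 = 41 * 30 / 41
T2 = 1230 / 41
T2 = 30 Nm

30 Nm


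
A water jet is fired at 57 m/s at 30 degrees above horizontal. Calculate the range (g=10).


Given: v0 = 57 m/s, theta = 30 deg, g = 10 m/s^2
sin(2*30) = sin(60) = sqrt(3)/2
Using R = v0^2 * sin(2*theta) / g
R = 57^2 * (sqrt(3)/2) / 10
R = 3249 * sqrt(3) / 20
R = 3249/20*sqrt(3) m

3249/20*sqrt(3) m


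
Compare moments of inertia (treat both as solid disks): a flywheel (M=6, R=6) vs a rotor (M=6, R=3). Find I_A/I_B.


Given: M1=6 kg, R1=6 m, M2=6 kg, R2=3 m
For a disk: I = (1/2)*M*R^2, so I_A/I_B = (M1*R1^2)/(M2*R2^2)
M1*R1^2 = 6*36 = 216
M2*R2^2 = 6*9 = 54
I_A/I_B = 216/54 = 4

4


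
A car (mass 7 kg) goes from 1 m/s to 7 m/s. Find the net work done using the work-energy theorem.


Given: m = 7 kg, v0 = 1 m/s, v = 7 m/s
Using W = (1/2)*m*(v^2 - v0^2)
v^2 = 7^2 = 49
v0^2 = 1^2 = 1
v^2 - v0^2 = 49 - 1 = 48
W = (1/2)*7*48 = 168 J

168 J


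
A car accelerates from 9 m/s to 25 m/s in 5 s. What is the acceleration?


Given: initial velocity v0 = 9 m/s, final velocity v = 25 m/s, time t = 5 s
Using a = (v - v0) / t
a = (25 - 9) / 5
a = 16 / 5
a = 16/5 m/s^2

16/5 m/s^2


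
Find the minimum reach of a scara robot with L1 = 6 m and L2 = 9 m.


Given: L1 = 6 m, L2 = 9 m
For a 2-link planar arm, min reach = |L1 - L2| (second link folded back)
Min reach = |6 - 9|
Min reach = 3 m

3 m


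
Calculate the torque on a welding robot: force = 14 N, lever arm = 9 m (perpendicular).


Given: F = 14 N, r = 9 m, angle = 90 deg (perpendicular)
Using tau = F * r * sin(90)
sin(90) = 1
tau = 14 * 9 * 1
tau = 126 Nm

126 Nm


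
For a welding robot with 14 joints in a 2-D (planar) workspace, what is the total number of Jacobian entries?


Given: task space dimension = 2, joints = 14
Jacobian is a 2 x 14 matrix
Total entries = rows * columns
Total = 2 * 14
Total = 28

28


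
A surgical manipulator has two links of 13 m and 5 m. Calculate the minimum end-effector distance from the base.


Given: L1 = 13 m, L2 = 5 m
For a 2-link planar arm, min reach = |L1 - L2| (second link folded back)
Min reach = |13 - 5|
Min reach = 8 m

8 m


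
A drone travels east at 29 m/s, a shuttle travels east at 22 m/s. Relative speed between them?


Given: v_A = 29 m/s east, v_B = 22 m/s east
Both move in the same direction; relative speed = |v_A - v_B|
|29 - 22| = |7|
= 7 m/s

7 m/s


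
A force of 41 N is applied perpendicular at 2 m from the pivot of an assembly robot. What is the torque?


Given: F = 41 N, r = 2 m, angle = 90 deg (perpendicular)
Using tau = F * r * sin(90)
sin(90) = 1
tau = 41 * 2 * 1
tau = 82 Nm

82 Nm


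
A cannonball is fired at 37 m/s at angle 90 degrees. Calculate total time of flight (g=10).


Given: v0 = 37 m/s, theta = 90 deg, g = 10 m/s^2
sin(90) = 1
Using T = 2*v0*sin(theta) / g
T = 2*37*1 / 10
T = 74 / 10
T = 37/5 s

37/5 s


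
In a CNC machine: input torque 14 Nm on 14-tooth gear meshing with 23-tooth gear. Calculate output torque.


Given: N1 = 14, N2 = 23, T1 = 14 Nm
Using T2/T1 = N2/N1
T2 = T1 * N2 / N1
T2 = 14 * 23 / 14
T2 = 322 / 14
T2 = 23 Nm

23 Nm


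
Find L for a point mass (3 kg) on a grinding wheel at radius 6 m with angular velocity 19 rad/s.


Given: m = 3 kg, r = 6 m, omega = 19 rad/s
For a point mass: I = m*r^2
I = 3*6^2 = 3*36 = 108
L = I*omega = 108*19
L = 2052 kg*m^2/s

2052 kg*m^2/s


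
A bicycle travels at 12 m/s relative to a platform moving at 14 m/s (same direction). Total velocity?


Given: object velocity = 12 m/s, platform velocity = 14 m/s (same direction)
Using classical velocity addition: v_total = v_object + v_platform
v_total = 12 + 14
v_total = 26 m/s

26 m/s


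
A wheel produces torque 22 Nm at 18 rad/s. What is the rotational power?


Given: tau = 22 Nm, omega = 18 rad/s
Using P = tau * omega
P = 22 * 18
P = 396 W

396 W


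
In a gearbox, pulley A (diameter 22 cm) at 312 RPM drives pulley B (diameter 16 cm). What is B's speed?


Given: D1 = 22 cm, w1 = 312 RPM, D2 = 16 cm
Using D1*w1 = D2*w2
w2 = D1*w1 / D2
w2 = 22*312 / 16
w2 = 6864 / 16
w2 = 429 RPM

429 RPM


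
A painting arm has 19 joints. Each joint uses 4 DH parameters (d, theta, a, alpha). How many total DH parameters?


Given: 19 joints, 4 DH parameters per joint (d, theta, a, alpha)
Total DH parameters = number_of_joints * 4
Total = 19 * 4
Total = 76

76


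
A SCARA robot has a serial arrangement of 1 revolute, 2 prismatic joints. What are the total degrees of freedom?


Given: serial robot with 1 revolute, 2 prismatic joints
DOF contribution per joint type: revolute=1, prismatic=1, spherical=3, fixed=0
DOF = 1*1 + 2*1
DOF = 3

3


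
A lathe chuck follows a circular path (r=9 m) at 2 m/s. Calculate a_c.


Given: v = 2 m/s, r = 9 m
Using a_c = v^2 / r
a_c = 2^2 / 9
a_c = 4 / 9
a_c = 4/9 m/s^2

4/9 m/s^2


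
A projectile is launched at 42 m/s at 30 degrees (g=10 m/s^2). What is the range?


Given: v0 = 42 m/s, theta = 30 deg, g = 10 m/s^2
sin(2*30) = sin(60) = sqrt(3)/2
Using R = v0^2 * sin(2*theta) / g
R = 42^2 * (sqrt(3)/2) / 10
R = 1764 * sqrt(3) / 20
R = 441/5*sqrt(3) m

441/5*sqrt(3) m


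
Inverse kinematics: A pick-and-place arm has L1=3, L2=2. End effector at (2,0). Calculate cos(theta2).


Given: L1 = 3, L2 = 2, target (x, y) = (2, 0)
Using cos(theta2) = (x^2 + y^2 - L1^2 - L2^2) / (2*L1*L2)
x^2 + y^2 = 2^2 + 0 = 4
L1^2 + L2^2 = 9 + 4 = 13
Numerator = 4 - 13 = -9
Denominator = 2*3*2 = 12
cos(theta2) = -9/12 = -3/4

-3/4


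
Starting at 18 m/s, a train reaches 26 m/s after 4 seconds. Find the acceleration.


Given: initial velocity v0 = 18 m/s, final velocity v = 26 m/s, time t = 4 s
Using a = (v - v0) / t
a = (26 - 18) / 4
a = 8 / 4
a = 2 m/s^2

2 m/s^2


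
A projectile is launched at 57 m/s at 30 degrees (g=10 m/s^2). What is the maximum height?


Given: v0 = 57 m/s, theta = 30 deg, g = 10 m/s^2
sin^2(30) = 1/4
Using H = v0^2 * sin^2(theta) / (2*g)
H = 57^2 * 1/4 / (2*10)
H = 3249 * 1/4 / 20
H = 3249/4 / 20
H = 3249/80 m

3249/80 m


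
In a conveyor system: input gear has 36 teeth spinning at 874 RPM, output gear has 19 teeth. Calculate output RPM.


Given: N1 = 36 teeth, w1 = 874 RPM, N2 = 19 teeth
Using N1*w1 = N2*w2
w2 = N1*w1 / N2
w2 = 36*874 / 19
w2 = 31464 / 19
w2 = 1656 RPM

1656 RPM


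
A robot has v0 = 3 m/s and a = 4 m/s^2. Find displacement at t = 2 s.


Given: v0 = 3 m/s, a = 4 m/s^2, t = 2 s
Using s = v0*t + (1/2)*a*t^2
s = 3*2 + (1/2)*4*2^2
s = 6 + (1/2)*16
s = 6 + 8
s = 14

14 m


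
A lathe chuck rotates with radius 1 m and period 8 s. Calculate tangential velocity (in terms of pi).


Given: radius r = 1 m, period T = 8 s
Using v = 2*pi*r / T
v = 2*pi*1 / 8
v = 2*pi / 8
v = 1/4*pi m/s

1/4*pi m/s


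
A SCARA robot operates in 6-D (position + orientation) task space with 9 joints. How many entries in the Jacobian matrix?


Given: task space dimension = 6, joints = 9
Jacobian is a 6 x 9 matrix
Total entries = rows * columns
Total = 6 * 9
Total = 54

54


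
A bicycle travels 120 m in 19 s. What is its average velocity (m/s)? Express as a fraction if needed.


Given: distance d = 120 m, time t = 19 s
Using v = d / t
v = 120 / 19
v = 120/19 m/s

120/19 m/s


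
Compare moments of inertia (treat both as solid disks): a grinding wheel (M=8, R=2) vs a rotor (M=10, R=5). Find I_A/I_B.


Given: M1=8 kg, R1=2 m, M2=10 kg, R2=5 m
For a disk: I = (1/2)*M*R^2, so I_A/I_B = (M1*R1^2)/(M2*R2^2)
M1*R1^2 = 8*4 = 32
M2*R2^2 = 10*25 = 250
I_A/I_B = 32/250 = 16/125

16/125


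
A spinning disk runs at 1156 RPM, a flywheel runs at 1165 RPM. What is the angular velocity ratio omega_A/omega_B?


Given: RPM_A = 1156, RPM_B = 1165
omega = 2*pi*RPM/60, so omega_A/omega_B = RPM_A / RPM_B
omega_A/omega_B = 1156 / 1165
omega_A/omega_B = 1156/1165

1156/1165


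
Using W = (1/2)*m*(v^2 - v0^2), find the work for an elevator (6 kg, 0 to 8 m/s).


Given: m = 6 kg, v0 = 0 m/s, v = 8 m/s
Using W = (1/2)*m*(v^2 - v0^2)
v^2 = 8^2 = 64
v0^2 = 0^2 = 0
v^2 - v0^2 = 64 - 0 = 64
W = (1/2)*6*64 = 192 J

192 J


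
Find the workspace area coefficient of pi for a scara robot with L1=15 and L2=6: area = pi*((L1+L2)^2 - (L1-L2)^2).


Given: L1 = 15, L2 = 6
(L1+L2)^2 = (21)^2 = 441
(L1-L2)^2 = (9)^2 = 81
Difference = 441 - 81 = 360
This equals 4*L1*L2 = 4*15*6 = 360
Workspace area = 360*pi

360


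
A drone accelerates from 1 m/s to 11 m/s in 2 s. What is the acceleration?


Given: initial velocity v0 = 1 m/s, final velocity v = 11 m/s, time t = 2 s
Using a = (v - v0) / t
a = (11 - 1) / 2
a = 10 / 2
a = 5 m/s^2

5 m/s^2


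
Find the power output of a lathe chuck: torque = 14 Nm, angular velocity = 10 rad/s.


Given: tau = 14 Nm, omega = 10 rad/s
Using P = tau * omega
P = 14 * 10
P = 140 W

140 W


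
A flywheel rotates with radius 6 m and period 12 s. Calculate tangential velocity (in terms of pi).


Given: radius r = 6 m, period T = 12 s
Using v = 2*pi*r / T
v = 2*pi*6 / 12
v = 12*pi / 12
v = 1*pi m/s

1*pi m/s


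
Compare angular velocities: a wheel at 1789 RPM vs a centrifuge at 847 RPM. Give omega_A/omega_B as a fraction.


Given: RPM_A = 1789, RPM_B = 847
omega = 2*pi*RPM/60, so omega_A/omega_B = RPM_A / RPM_B
omega_A/omega_B = 1789 / 847
omega_A/omega_B = 1789/847

1789/847


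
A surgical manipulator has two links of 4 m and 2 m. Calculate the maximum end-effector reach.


Given: L1 = 4 m, L2 = 2 m
For a 2-link planar arm, max reach = L1 + L2 (fully extended)
Max reach = 4 + 2
Max reach = 6 m

6 m


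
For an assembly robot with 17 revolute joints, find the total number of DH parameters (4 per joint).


Given: 17 joints, 4 DH parameters per joint (d, theta, a, alpha)
Total DH parameters = number_of_joints * 4
Total = 17 * 4
Total = 68

68


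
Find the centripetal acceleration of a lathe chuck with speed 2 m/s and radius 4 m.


Given: v = 2 m/s, r = 4 m
Using a_c = v^2 / r
a_c = 2^2 / 4
a_c = 4 / 4
a_c = 1 m/s^2

1 m/s^2


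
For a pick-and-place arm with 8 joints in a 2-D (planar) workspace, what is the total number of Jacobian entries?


Given: task space dimension = 2, joints = 8
Jacobian is a 2 x 8 matrix
Total entries = rows * columns
Total = 2 * 8
Total = 16

16


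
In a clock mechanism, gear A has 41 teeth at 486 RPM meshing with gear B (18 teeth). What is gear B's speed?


Given: N1 = 41 teeth, w1 = 486 RPM, N2 = 18 teeth
Using N1*w1 = N2*w2
w2 = N1*w1 / N2
w2 = 41*486 / 18
w2 = 19926 / 18
w2 = 1107 RPM

1107 RPM


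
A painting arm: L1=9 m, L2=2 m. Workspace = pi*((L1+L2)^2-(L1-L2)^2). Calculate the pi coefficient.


Given: L1 = 9, L2 = 2
(L1+L2)^2 = (11)^2 = 121
(L1-L2)^2 = (7)^2 = 49
Difference = 121 - 49 = 72
This equals 4*L1*L2 = 4*9*2 = 72
Workspace area = 72*pi

72


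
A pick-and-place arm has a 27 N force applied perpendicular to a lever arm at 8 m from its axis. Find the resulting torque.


Given: F = 27 N, r = 8 m, angle = 90 deg (perpendicular)
Using tau = F * r * sin(90)
sin(90) = 1
tau = 27 * 8 * 1
tau = 216 Nm

216 Nm


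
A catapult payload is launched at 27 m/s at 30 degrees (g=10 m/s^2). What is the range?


Given: v0 = 27 m/s, theta = 30 deg, g = 10 m/s^2
sin(2*30) = sin(60) = sqrt(3)/2
Using R = v0^2 * sin(2*theta) / g
R = 27^2 * (sqrt(3)/2) / 10
R = 729 * sqrt(3) / 20
R = 729/20*sqrt(3) m

729/20*sqrt(3) m


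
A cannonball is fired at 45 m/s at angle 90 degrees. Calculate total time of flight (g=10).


Given: v0 = 45 m/s, theta = 90 deg, g = 10 m/s^2
sin(90) = 1
Using T = 2*v0*sin(theta) / g
T = 2*45*1 / 10
T = 90 / 10
T = 9 s

9 s


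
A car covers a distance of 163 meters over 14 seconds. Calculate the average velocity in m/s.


Given: distance d = 163 m, time t = 14 s
Using v = d / t
v = 163 / 14
v = 163/14 m/s

163/14 m/s


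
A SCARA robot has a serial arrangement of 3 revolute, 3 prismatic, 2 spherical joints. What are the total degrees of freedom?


Given: serial robot with 3 revolute, 3 prismatic, 2 spherical joints
DOF contribution per joint type: revolute=1, prismatic=1, spherical=3, fixed=0
DOF = 3*1 + 3*1 + 2*3
DOF = 12

12


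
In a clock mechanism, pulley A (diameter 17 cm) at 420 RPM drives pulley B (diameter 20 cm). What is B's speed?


Given: D1 = 17 cm, w1 = 420 RPM, D2 = 20 cm
Using D1*w1 = D2*w2
w2 = D1*w1 / D2
w2 = 17*420 / 20
w2 = 7140 / 20
w2 = 357 RPM

357 RPM


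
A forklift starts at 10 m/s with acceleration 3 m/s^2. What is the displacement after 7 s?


Given: v0 = 10 m/s, a = 3 m/s^2, t = 7 s
Using s = v0*t + (1/2)*a*t^2
s = 10*7 + (1/2)*3*7^2
s = 70 + (1/2)*147
s = 70 + 147/2
s = 287/2

287/2 m


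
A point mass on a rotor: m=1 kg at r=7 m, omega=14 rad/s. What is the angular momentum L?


Given: m = 1 kg, r = 7 m, omega = 14 rad/s
For a point mass: I = m*r^2
I = 1*7^2 = 1*49 = 49
L = I*omega = 49*14
L = 686 kg*m^2/s

686 kg*m^2/s


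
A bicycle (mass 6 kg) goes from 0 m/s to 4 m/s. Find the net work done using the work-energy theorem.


Given: m = 6 kg, v0 = 0 m/s, v = 4 m/s
Using W = (1/2)*m*(v^2 - v0^2)
v^2 = 4^2 = 16
v0^2 = 0^2 = 0
v^2 - v0^2 = 16 - 0 = 16
W = (1/2)*6*16 = 48 J

48 J


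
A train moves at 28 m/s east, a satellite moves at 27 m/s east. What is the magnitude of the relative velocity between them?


Given: v_A = 28 m/s east, v_B = 27 m/s east
Both move in the same direction; relative speed = |v_A - v_B|
|28 - 27| = |1|
= 1 m/s

1 m/s


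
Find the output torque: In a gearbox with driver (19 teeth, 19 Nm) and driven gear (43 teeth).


Given: N1 = 19, N2 = 43, T1 = 19 Nm
Using T2/T1 = N2/N1
T2 = T1 * N2 / N1
T2 = 19 * 43 / 19
T2 = 817 / 19
T2 = 43 Nm

43 Nm


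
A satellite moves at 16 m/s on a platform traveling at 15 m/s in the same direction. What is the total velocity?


Given: object velocity = 16 m/s, platform velocity = 15 m/s (same direction)
Using classical velocity addition: v_total = v_object + v_platform
v_total = 16 + 15
v_total = 31 m/s

31 m/s


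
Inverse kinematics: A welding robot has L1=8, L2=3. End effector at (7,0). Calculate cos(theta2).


Given: L1 = 8, L2 = 3, target (x, y) = (7, 0)
Using cos(theta2) = (x^2 + y^2 - L1^2 - L2^2) / (2*L1*L2)
x^2 + y^2 = 7^2 + 0 = 49
L1^2 + L2^2 = 64 + 9 = 73
Numerator = 49 - 73 = -24
Denominator = 2*8*3 = 48
cos(theta2) = -24/48 = -1/2

-1/2


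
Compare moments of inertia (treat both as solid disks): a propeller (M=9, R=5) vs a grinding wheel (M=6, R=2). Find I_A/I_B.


Given: M1=9 kg, R1=5 m, M2=6 kg, R2=2 m
For a disk: I = (1/2)*M*R^2, so I_A/I_B = (M1*R1^2)/(M2*R2^2)
M1*R1^2 = 9*25 = 225
M2*R2^2 = 6*4 = 24
I_A/I_B = 225/24 = 75/8

75/8


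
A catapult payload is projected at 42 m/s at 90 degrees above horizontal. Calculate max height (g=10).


Given: v0 = 42 m/s, theta = 90 deg, g = 10 m/s^2
sin^2(90) = 1
Using H = v0^2 * sin^2(theta) / (2*g)
H = 42^2 * 1 / (2*10)
H = 1764 * 1 / 20
H = 1764 / 20
H = 441/5 m

441/5 m


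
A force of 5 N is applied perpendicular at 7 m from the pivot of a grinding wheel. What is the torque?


Given: F = 5 N, r = 7 m, angle = 90 deg (perpendicular)
Using tau = F * r * sin(90)
sin(90) = 1
tau = 5 * 7 * 1
tau = 35 Nm

35 Nm


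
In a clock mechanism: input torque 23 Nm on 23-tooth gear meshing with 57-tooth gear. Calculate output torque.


Given: N1 = 23, N2 = 57, T1 = 23 Nm
Using T2/T1 = N2/N1
T2 = T1 * N2 / N1
T2 = 23 * 57 / 23
T2 = 1311 / 23
T2 = 57 Nm

57 Nm


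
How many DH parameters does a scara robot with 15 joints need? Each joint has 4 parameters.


Given: 15 joints, 4 DH parameters per joint (d, theta, a, alpha)
Total DH parameters = number_of_joints * 4
Total = 15 * 4
Total = 60

60


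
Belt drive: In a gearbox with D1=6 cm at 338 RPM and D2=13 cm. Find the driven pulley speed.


Given: D1 = 6 cm, w1 = 338 RPM, D2 = 13 cm
Using D1*w1 = D2*w2
w2 = D1*w1 / D2
w2 = 6*338 / 13
w2 = 2028 / 13
w2 = 156 RPM

156 RPM


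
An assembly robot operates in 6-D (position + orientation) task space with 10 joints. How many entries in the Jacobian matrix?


Given: task space dimension = 6, joints = 10
Jacobian is a 6 x 10 matrix
Total entries = rows * columns
Total = 6 * 10
Total = 60

60


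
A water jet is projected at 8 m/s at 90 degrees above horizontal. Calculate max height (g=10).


Given: v0 = 8 m/s, theta = 90 deg, g = 10 m/s^2
sin^2(90) = 1
Using H = v0^2 * sin^2(theta) / (2*g)
H = 8^2 * 1 / (2*10)
H = 64 * 1 / 20
H = 64 / 20
H = 16/5 m

16/5 m


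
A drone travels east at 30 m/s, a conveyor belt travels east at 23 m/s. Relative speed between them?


Given: v_A = 30 m/s east, v_B = 23 m/s east
Both move in the same direction; relative speed = |v_A - v_B|
|30 - 23| = |7|
= 7 m/s

7 m/s


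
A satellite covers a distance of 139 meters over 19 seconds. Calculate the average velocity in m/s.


Given: distance d = 139 m, time t = 19 s
Using v = d / t
v = 139 / 19
v = 139/19 m/s

139/19 m/s


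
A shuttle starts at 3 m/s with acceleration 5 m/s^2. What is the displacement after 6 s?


Given: v0 = 3 m/s, a = 5 m/s^2, t = 6 s
Using s = v0*t + (1/2)*a*t^2
s = 3*6 + (1/2)*5*6^2
s = 18 + (1/2)*180
s = 18 + 90
s = 108

108 m


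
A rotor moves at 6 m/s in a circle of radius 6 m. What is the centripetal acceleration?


Given: v = 6 m/s, r = 6 m
Using a_c = v^2 / r
a_c = 6^2 / 6
a_c = 36 / 6
a_c = 6 m/s^2

6 m/s^2


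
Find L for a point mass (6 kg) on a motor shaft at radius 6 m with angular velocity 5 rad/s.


Given: m = 6 kg, r = 6 m, omega = 5 rad/s
For a point mass: I = m*r^2
I = 6*6^2 = 6*36 = 216
L = I*omega = 216*5
L = 1080 kg*m^2/s

1080 kg*m^2/s


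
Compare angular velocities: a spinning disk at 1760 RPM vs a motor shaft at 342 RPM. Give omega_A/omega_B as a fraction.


Given: RPM_A = 1760, RPM_B = 342
omega = 2*pi*RPM/60, so omega_A/omega_B = RPM_A / RPM_B
omega_A/omega_B = 1760 / 342
omega_A/omega_B = 880/171

880/171


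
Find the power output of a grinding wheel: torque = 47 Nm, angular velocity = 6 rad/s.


Given: tau = 47 Nm, omega = 6 rad/s
Using P = tau * omega
P = 47 * 6
P = 282 W

282 W


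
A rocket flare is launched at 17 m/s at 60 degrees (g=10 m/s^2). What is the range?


Given: v0 = 17 m/s, theta = 60 deg, g = 10 m/s^2
sin(2*60) = sin(120) = sqrt(3)/2
Using R = v0^2 * sin(2*theta) / g
R = 17^2 * (sqrt(3)/2) / 10
R = 289 * sqrt(3) / 20
R = 289/20*sqrt(3) m

289/20*sqrt(3) m


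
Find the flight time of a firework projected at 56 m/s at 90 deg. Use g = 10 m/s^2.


Given: v0 = 56 m/s, theta = 90 deg, g = 10 m/s^2
sin(90) = 1
Using T = 2*v0*sin(theta) / g
T = 2*56*1 / 10
T = 112 / 10
T = 56/5 s

56/5 s


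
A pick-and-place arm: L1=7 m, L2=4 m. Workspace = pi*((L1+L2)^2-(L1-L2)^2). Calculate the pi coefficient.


Given: L1 = 7, L2 = 4
(L1+L2)^2 = (11)^2 = 121
(L1-L2)^2 = (3)^2 = 9
Difference = 121 - 9 = 112
This equals 4*L1*L2 = 4*7*4 = 112
Workspace area = 112*pi

112


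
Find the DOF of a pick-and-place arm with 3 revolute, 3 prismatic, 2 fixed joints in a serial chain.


Given: serial robot with 3 revolute, 3 prismatic, 2 fixed joints
DOF contribution per joint type: revolute=1, prismatic=1, spherical=3, fixed=0
DOF = 3*1 + 3*1 + 2*0
DOF = 6

6


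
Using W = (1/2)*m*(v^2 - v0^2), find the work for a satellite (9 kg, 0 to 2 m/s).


Given: m = 9 kg, v0 = 0 m/s, v = 2 m/s
Using W = (1/2)*m*(v^2 - v0^2)
v^2 = 2^2 = 4
v0^2 = 0^2 = 0
v^2 - v0^2 = 4 - 0 = 4
W = (1/2)*9*4 = 18 J

18 J


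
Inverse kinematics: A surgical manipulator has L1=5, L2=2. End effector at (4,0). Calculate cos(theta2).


Given: L1 = 5, L2 = 2, target (x, y) = (4, 0)
Using cos(theta2) = (x^2 + y^2 - L1^2 - L2^2) / (2*L1*L2)
x^2 + y^2 = 4^2 + 0 = 16
L1^2 + L2^2 = 25 + 4 = 29
Numerator = 16 - 29 = -13
Denominator = 2*5*2 = 20
cos(theta2) = -13/20 = -13/20

-13/20


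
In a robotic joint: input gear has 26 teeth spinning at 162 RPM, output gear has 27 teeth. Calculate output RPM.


Given: N1 = 26 teeth, w1 = 162 RPM, N2 = 27 teeth
Using N1*w1 = N2*w2
w2 = N1*w1 / N2
w2 = 26*162 / 27
w2 = 4212 / 27
w2 = 156 RPM

156 RPM


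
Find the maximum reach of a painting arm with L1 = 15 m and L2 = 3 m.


Given: L1 = 15 m, L2 = 3 m
For a 2-link planar arm, max reach = L1 + L2 (fully extended)
Max reach = 15 + 3
Max reach = 18 m

18 m


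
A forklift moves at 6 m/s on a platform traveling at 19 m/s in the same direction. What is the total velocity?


Given: object velocity = 6 m/s, platform velocity = 19 m/s (same direction)
Using classical velocity addition: v_total = v_object + v_platform
v_total = 6 + 19
v_total = 25 m/s

25 m/s


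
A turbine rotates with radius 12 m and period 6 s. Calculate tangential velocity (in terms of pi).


Given: radius r = 12 m, period T = 6 s
Using v = 2*pi*r / T
v = 2*pi*12 / 6
v = 24*pi / 6
v = 4*pi m/s

4*pi m/s


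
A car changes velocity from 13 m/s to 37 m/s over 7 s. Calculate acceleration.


Given: initial velocity v0 = 13 m/s, final velocity v = 37 m/s, time t = 7 s
Using a = (v - v0) / t
a = (37 - 13) / 7
a = 24 / 7
a = 24/7 m/s^2

24/7 m/s^2


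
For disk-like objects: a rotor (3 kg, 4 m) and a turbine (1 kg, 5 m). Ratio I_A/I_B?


Given: M1=3 kg, R1=4 m, M2=1 kg, R2=5 m
For a disk: I = (1/2)*M*R^2, so I_A/I_B = (M1*R1^2)/(M2*R2^2)
M1*R1^2 = 3*16 = 48
M2*R2^2 = 1*25 = 25
I_A/I_B = 48/25 = 48/25

48/25


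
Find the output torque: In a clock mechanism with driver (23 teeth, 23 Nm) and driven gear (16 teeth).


Given: N1 = 23, N2 = 16, T1 = 23 Nm
Using T2/T1 = N2/N1
T2 = T1 * N2 / N1
T2 = 23 * 16 / 23
T2 = 368 / 23
T2 = 16 Nm

16 Nm


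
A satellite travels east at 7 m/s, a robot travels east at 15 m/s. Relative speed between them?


Given: v_A = 7 m/s east, v_B = 15 m/s east
Both move in the same direction; relative speed = |v_A - v_B|
|7 - 15| = |-8|
= 8 m/s

8 m/s


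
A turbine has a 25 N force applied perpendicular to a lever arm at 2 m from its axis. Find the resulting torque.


Given: F = 25 N, r = 2 m, angle = 90 deg (perpendicular)
Using tau = F * r * sin(90)
sin(90) = 1
tau = 25 * 2 * 1
tau = 50 Nm

50 Nm


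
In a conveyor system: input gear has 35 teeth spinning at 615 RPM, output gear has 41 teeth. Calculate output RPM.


Given: N1 = 35 teeth, w1 = 615 RPM, N2 = 41 teeth
Using N1*w1 = N2*w2
w2 = N1*w1 / N2
w2 = 35*615 / 41
w2 = 21525 / 41
w2 = 525 RPM

525 RPM
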